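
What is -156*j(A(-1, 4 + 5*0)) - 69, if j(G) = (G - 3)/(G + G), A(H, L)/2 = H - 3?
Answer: -705/4 ≈ -176.25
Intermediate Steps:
A(H, L) = -6 + 2*H (A(H, L) = 2*(H - 3) = 2*(-3 + H) = -6 + 2*H)
j(G) = (-3 + G)/(2*G) (j(G) = (-3 + G)/((2*G)) = (-3 + G)*(1/(2*G)) = (-3 + G)/(2*G))
-156*j(A(-1, 4 + 5*0)) - 69 = -78*(-3 + (-6 + 2*(-1)))/(-6 + 2*(-1)) - 69 = -78*(-3 + (-6 - 2))/(-6 - 2) - 69 = -78*(-3 - 8)/(-8) - 69 = -78*(-1)*(-11)/8 - 69 = -156*11/16 - 69 = -429/4 - 69 = -705/4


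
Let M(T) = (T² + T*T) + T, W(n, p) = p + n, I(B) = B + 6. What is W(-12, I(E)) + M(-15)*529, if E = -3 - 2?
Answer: 230104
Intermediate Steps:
E = -5
I(B) = 6 + B
W(n, p) = n + p
M(T) = T + 2*T² (M(T) = (T² + T²) + T = 2*T² + T = T + 2*T²)
W(-12, I(E)) + M(-15)*529 = (-12 + (6 - 5)) - 15*(1 + 2*(-15))*529 = (-12 + 1) - 15*(1 - 30)*529 = -11 - 15*(-29)*529 = -11 + 435*529 = -11 + 230115 = 230104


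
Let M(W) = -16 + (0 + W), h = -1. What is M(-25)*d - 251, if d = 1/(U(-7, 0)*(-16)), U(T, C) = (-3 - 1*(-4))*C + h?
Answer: -4057/16 ≈ -253.56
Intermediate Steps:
U(T, C) = -1 + C (U(T, C) = (-3 - 1*(-4))*C - 1 = (-3 + 4)*C - 1 = 1*C - 1 = C - 1 = -1 + C)
M(W) = -16 + W
d = 1/16 (d = 1/((-1 + 0)*(-16)) = 1/(-1*(-16)) = 1/16 ≈ 0.062500)
M(-25)*d - 251 = (-16 - 25)*(1/16) - 251 = -41*1/16 - 251 = -41/16 - 251 = -4057/16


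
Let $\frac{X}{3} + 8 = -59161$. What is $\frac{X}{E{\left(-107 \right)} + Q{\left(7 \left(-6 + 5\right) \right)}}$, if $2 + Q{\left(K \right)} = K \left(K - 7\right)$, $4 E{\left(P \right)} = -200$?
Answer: $- \frac{177507}{46} \approx -3858.8$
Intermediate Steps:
$E{\left(P \right)} = -50$ ($E{\left(P \right)} = \frac{1}{4} \left(-200\right) = -50$)
$Q{\left(K \right)} = -2 + K \left(-7 + K\right)$ ($Q{\left(K \right)} = -2 + K \left(K - 7\right) = -2 + K \left(-7 + K\right)$)
$X = -177507$ ($X = -24 + 3 \left(-59161\right) = -24 - 177483 = -177507$)
$\frac{X}{E{\left(-107 \right)} + Q{\left(7 \left(-6 + 5\right) \right)}} = - \frac{177507}{-50 - \left(2 - 49 \left(-6 + 5\right)^{2} + 7 \cdot 7 \left(-6 + 5\right)\right)} = - \frac{177507}{-50 - \left(2 - 49 + 7 \cdot 7 \left(-1\right)\right)} = - \frac{177507}{-50 - \left(-47 - 49\right)} = - \frac{177507}{-50 + \left(-2 + 49 + 49\right)} = - \frac{177507}{-50 + 96} = - \frac{177507}{46}$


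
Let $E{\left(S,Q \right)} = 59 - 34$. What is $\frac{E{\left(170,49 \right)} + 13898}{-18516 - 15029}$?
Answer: $- \frac{13923}{33545} \approx -0.41505$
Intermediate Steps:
$E{\left(S,Q \right)} = 25$
$\frac{E{\left(170,49 \right)} + 13898}{-18516 - 15029} = \frac{25 + 13898}{-18516 - 15029} = \frac{13923}{-33545} = 13923 \left(- \frac{1}{33545}\right) = - \frac{13923}{33545}$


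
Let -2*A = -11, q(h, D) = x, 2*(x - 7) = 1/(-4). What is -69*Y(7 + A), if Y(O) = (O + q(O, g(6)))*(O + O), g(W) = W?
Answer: -267375/8 ≈ -33422.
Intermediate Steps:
x = 55/8 (x = 7 + (½)/(-4) = 7 + (½)*(-¼) = 7 - ⅛ = 55/8 ≈ 6.8750)
q(h, D) = 55/8
A = 11/2 (A = -½*(-11) = 11/2 ≈ 5.5000)
Y(O) = 2*O*(55/8 + O) (Y(O) = (O + 55/8)*(O + O) = (55/8 + O)*(2*O) = 2*O*(55/8 + O))
-69*Y(7 + A) = -69*(7 + 11/2)*(55 + 8*(7 + 11/2))/4 = -69*25*(55 + 8*(25/2))/(4*2) = -69*25*(55 + 100)/(4*2) = -69*25*155/(4*2) = -69*3875/8 = -267375/8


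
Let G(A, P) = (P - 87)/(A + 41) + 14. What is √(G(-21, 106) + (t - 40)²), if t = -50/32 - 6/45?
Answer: √101001169/240 ≈ 41.875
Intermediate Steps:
G(A, P) = 14 + (-87 + P)/(41 + A) (G(A, P) = (-87 + P)/(41 + A) + 14 = 14 + (-87 + P)/(41 + A))
t = -407/240 (t = -50*1/32 - 6*1/45 = -25/16 - 2/15 = -407/240 ≈ -1.6958)
√(G(-21, 106) + (t - 40)²) = √((487 + 106 + 14*(-21))/(41 - 21) + (-407/240 - 40)²) = √((487 + 106 - 294)/20 + (-10007/240)²) = √((1/20)*299 + 100140049/57600) = √(299/20 + 100140049/57600) = √(101001169/57600) = √101001169/240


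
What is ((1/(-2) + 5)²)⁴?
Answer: 43046721/256 ≈ 1.6815e+5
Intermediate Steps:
((1/(-2) + 5)²)⁴ = ((-½ + 5)²)⁴ = ((9/2)²)⁴ = (81/4)⁴ = 43046721/256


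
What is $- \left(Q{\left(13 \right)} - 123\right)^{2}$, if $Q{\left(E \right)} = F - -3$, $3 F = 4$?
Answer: $- \frac{126736}{9} \approx -14082.0$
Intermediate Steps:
$F = \frac{4}{3}$ ($F = \frac{1}{3} \cdot 4 = \frac{4}{3} \approx 1.3333$)
$Q{\left(E \right)} = \frac{13}{3}$ ($Q{\left(E \right)} = \frac{4}{3} - -3 = \frac{4}{3} + 3 = \frac{13}{3}$)
$- \left(Q{\left(13 \right)} - 123\right)^{2} = - \left(\frac{13}{3} - 123\right)^{2} = - \left(- \frac{356}{3}\right)^{2} = \left(-1\right) \frac{126736}{9} = - \frac{126736}{9}$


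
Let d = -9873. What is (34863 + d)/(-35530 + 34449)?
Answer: -24990/1081 ≈ -23.117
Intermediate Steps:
(34863 + d)/(-35530 + 34449) = (34863 - 9873)/(-35530 + 34449) = 24990/(-1081) = 24990*(-1/1081) = -24990/1081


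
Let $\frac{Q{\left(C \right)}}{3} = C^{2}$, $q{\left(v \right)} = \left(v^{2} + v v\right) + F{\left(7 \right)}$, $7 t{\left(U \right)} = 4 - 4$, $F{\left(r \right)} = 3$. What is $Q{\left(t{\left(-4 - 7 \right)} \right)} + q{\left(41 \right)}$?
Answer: $3365$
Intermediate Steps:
$t{\left(U \right)} = 0$ ($t{\left(U \right)} = \frac{4 - 4}{7} = \frac{1}{7} \cdot 0 = 0$)
$q{\left(v \right)} = 3 + 2 v^{2}$ ($q{\left(v \right)} = \left(v^{2} + v v\right) + 3 = \left(v^{2} + v^{2}\right) + 3 = 2 v^{2} + 3 = 3 + 2 v^{2}$)
$Q{\left(C \right)} = 3 C^{2}$
$Q{\left(t{\left(-4 - 7 \right)} \right)} + q{\left(41 \right)} = 3 \cdot 0^{2} + \left(3 + 2 \cdot 41^{2}\right) = 3 \cdot 0 + \left(3 + 2 \cdot 1681\right) = 0 + \left(3 + 3362\right) = 0 + 3365 = 3365$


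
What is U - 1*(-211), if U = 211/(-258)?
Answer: 54227/258 ≈ 210.18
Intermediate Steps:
U = -211/258 (U = 211*(-1/258) = -211/258 ≈ -0.81783)
U - 1*(-211) = -211/258 - 1*(-211) = -211/258 + 211 = 54227/258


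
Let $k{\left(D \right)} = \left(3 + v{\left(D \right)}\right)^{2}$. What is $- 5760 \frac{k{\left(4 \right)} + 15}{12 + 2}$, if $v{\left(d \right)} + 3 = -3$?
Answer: $- \frac{69120}{7} \approx -9874.3$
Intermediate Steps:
$v{\left(d \right)} = -6$ ($v{\left(d \right)} = -3 - 3 = -6$)
$k{\left(D \right)} = 9$ ($k{\left(D \right)} = \left(3 - 6\right)^{2} = \left(-3\right)^{2} = 9$)
$- 5760 \frac{k{\left(4 \right)} + 15}{12 + 2} = - 5760 \frac{9 + 15}{12 + 2} = - 5760 \cdot \frac{24}{14} = - 5760 \cdot 24 \cdot \frac{1}{14} = \left(-5760\right) \frac{12}{7} = - \frac{69120}{7}$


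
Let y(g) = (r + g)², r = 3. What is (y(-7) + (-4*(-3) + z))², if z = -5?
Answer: 529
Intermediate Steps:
y(g) = (3 + g)²
(y(-7) + (-4*(-3) + z))² = ((3 - 7)² + (-4*(-3) - 5))² = ((-4)² + (12 - 5))² = (16 + 7)² = 23² = 529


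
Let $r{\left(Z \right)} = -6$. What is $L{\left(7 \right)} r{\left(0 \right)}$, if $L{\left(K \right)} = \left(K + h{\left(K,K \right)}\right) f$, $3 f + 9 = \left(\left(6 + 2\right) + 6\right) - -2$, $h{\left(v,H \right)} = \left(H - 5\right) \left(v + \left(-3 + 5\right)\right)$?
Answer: $-350$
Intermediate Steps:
$h{\left(v,H \right)} = \left(-5 + H\right) \left(2 + v\right)$ ($h{\left(v,H \right)} = \left(-5 + H\right) \left(v + 2\right) = \left(-5 + H\right) \left(2 + v\right)$)
$f = \frac{7}{3}$ ($f = -3 + \frac{\left(\left(6 + 2\right) + 6\right) - -2}{3} = -3 + \frac{\left(8 + 6\right) + 2}{3} = -3 + \frac{14 + 2}{3} = -3 + \frac{1}{3} \cdot 16 = -3 + \frac{16}{3} = \frac{7}{3} \approx 2.3333$)
$L{\left(K \right)} = - \frac{70}{3} - \frac{14 K}{3} + \frac{7 K^{2}}{3}$ ($L{\left(K \right)} = \left(K + \left(-10 - 5 K + 2 K + K K\right)\right) \frac{7}{3} = \left(K + \left(-10 - 5 K + 2 K + K^{2}\right)\right) \frac{7}{3} = \left(K - \left(10 - K^{2} + 3 K\right)\right) \frac{7}{3} = \left(-10 + K^{2} - 2 K\right) \frac{7}{3} = - \frac{70}{3} - \frac{14 K}{3} + \frac{7 K^{2}}{3}$)
$L{\left(7 \right)} r{\left(0 \right)} = \left(- \frac{70}{3} - \frac{98}{3} + \frac{7 \cdot 7^{2}}{3}\right) \left(-6\right) = \left(- \frac{70}{3} - \frac{98}{3} + \frac{7}{3} \cdot 49\right) \left(-6\right) = \left(- \frac{70}{3} - \frac{98}{3} + \frac{343}{3}\right) \left(-6\right) = \frac{175}{3} \left(-6\right) = -350$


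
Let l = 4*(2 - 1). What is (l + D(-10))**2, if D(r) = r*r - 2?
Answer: 10404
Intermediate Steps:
D(r) = -2 + r**2 (D(r) = r**2 - 2 = -2 + r**2)
l = 4 (l = 4*1 = 4)
(l + D(-10))**2 = (4 + (-2 + (-10)**2))**2 = (4 + (-2 + 100))**2 = (4 + 98)**2 = 102**2 = 10404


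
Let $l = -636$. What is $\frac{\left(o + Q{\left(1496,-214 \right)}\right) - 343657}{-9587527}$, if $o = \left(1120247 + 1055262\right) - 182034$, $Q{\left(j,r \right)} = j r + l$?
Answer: $- \frac{1329038}{9587527} \approx -0.13862$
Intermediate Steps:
$Q{\left(j,r \right)} = -636 + j r$ ($Q{\left(j,r \right)} = j r - 636 = -636 + j r$)
$o = 1993475$ ($o = 2175509 - 182034 = 1993475$)
$\frac{\left(o + Q{\left(1496,-214 \right)}\right) - 343657}{-9587527} = \frac{\left(1993475 + \left(-636 + 1496 \left(-214\right)\right)\right) - 343657}{-9587527} = \left(\left(1993475 - 320780\right) - 343657\right) \left(- \frac{1}{9587527}\right) = \left(1672695 - 343657\right) \left(- \frac{1}{9587527}\right) = 1329038 \left(- \frac{1}{9587527}\right) = - \frac{1329038}{9587527}$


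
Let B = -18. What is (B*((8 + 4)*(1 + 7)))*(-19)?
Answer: 32832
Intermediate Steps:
(B*((8 + 4)*(1 + 7)))*(-19) = -18*(8 + 4)*(1 + 7)*(-19) = -216*8*(-19) = -18*96*(-19) = -1728*(-19) = 32832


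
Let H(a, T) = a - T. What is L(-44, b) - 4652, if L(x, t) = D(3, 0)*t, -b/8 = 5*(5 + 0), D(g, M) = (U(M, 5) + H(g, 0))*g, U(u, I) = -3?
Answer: -4652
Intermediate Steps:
D(g, M) = g*(-3 + g) (D(g, M) = (-3 + (g - 1*0))*g = (-3 + (g + 0))*g = (-3 + g)*g = g*(-3 + g))
b = -200 (b = -40*(5 + 0) = -40*5 = -8*25 = -200)
L(x, t) = 0 (L(x, t) = (3*(-3 + 3))*t = (3*0)*t = 0*t = 0)
L(-44, b) - 4652 = 0 - 4652 = -4652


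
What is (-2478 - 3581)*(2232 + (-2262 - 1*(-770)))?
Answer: -4483660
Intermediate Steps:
(-2478 - 3581)*(2232 + (-2262 - 1*(-770))) = -6059*(2232 + (-2262 + 770)) = -6059*(2232 - 1492) = -6059*740 = -4483660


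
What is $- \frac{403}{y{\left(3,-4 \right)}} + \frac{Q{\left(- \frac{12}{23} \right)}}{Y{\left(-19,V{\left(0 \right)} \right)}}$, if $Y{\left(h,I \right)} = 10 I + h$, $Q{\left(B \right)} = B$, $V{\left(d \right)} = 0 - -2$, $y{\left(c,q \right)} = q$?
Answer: $\frac{9221}{92} \approx 100.23$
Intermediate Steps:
$V{\left(d \right)} = 2$ ($V{\left(d \right)} = 0 + 2 = 2$)
$Y{\left(h,I \right)} = h + 10 I$
$- \frac{403}{y{\left(3,-4 \right)}} + \frac{Q{\left(- \frac{12}{23} \right)}}{Y{\left(-19,V{\left(0 \right)} \right)}} = - \frac{403}{-4} + \frac{\left(-12\right) \frac{1}{23}}{-19 + 10 \cdot 2} = \left(-403\right) \left(- \frac{1}{4}\right) + \frac{\left(-12\right) \frac{1}{23}}{-19 + 20} = \frac{403}{4} - \frac{12}{23 \cdot 1} = \frac{403}{4} - \frac{12}{23} = \frac{9221}{92}$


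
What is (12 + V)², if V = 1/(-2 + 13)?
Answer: 17689/121 ≈ 146.19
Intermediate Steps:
V = 1/11 ≈ 0.090909
(12 + V)² = (12 + 1/11)² = (133/11)² = 17689/121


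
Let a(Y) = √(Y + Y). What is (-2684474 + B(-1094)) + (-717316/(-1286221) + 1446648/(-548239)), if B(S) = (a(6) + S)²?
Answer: -1049010632962560378/705156514819 - 4376*√3 ≈ -1.4952e+6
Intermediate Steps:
a(Y) = √2*√Y (a(Y) = √(2*Y) = √2*√Y)
B(S) = (S + 2*√3)² (B(S) = (√2*√6 + S)² = (2*√3 + S)² = (S + 2*√3)²)
(-2684474 + B(-1094)) + (-717316/(-1286221) + 1446648/(-548239)) = (-2684474 + (-1094 + 2*√3)²) + (-717316/(-1286221) + 1446648/(-548239)) = (-2684474 + (-1094 + 2*√3)²) + (-717316*(-1/1286221) + 1446648*(-1/548239)) = (-2684474 + (-1094 + 2*√3)²) + (717316/1286221 - 1446648/548239) = (-2684474 + (-1094 + 2*√3)²) - 1467448430684/705156514819 = -1892975797410650890/705156514819 + (-1094 + 2*√3)²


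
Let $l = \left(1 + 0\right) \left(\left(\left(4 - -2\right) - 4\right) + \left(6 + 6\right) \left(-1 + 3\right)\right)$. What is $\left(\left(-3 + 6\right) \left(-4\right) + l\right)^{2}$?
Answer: $196$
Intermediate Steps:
$l = 26$ ($l = 1 \left(\left(\left(4 + 2\right) - 4\right) + 12 \cdot 2\right) = 1 \left(\left(6 - 4\right) + 24\right) = 1 \left(2 + 24\right) = 1 \cdot 26 = 26$)
$\left(\left(-3 + 6\right) \left(-4\right) + l\right)^{2} = \left(\left(-3 + 6\right) \left(-4\right) + 26\right)^{2} = \left(3 \left(-4\right) + 26\right)^{2} = \left(-12 + 26\right)^{2} = 14^{2} = 196$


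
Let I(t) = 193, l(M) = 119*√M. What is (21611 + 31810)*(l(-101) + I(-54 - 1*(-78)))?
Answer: 10310253 + 6357099*I*√101 ≈ 1.031e+7 + 6.3888e+7*I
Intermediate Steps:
(21611 + 31810)*(l(-101) + I(-54 - 1*(-78))) = (21611 + 31810)*(119*√(-101) + 193) = 53421*(119*(I*√101) + 193) = 53421*(119*I*√101 + 193) = 53421*(193 + 119*I*√101) = 10310253 + 6357099*I*√101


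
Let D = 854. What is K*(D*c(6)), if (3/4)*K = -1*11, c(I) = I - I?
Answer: 0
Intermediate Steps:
c(I) = 0
K = -44/3 (K = 4*(-1*11)/3 = (4/3)*(-11) = -44/3 ≈ -14.667)
K*(D*c(6)) = -37576*0/3 = -44/3*0 = 0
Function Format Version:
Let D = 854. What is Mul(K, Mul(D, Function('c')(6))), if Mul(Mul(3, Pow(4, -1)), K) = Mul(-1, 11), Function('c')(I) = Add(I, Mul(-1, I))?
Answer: 0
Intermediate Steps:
Function('c')(I) = 0
K = Rational(-44, 3) (K = Mul(Rational(4, 3), Mul(-1, 11)) = Mul(Rational(4, 3), -11) = Rational(-44, 3) ≈ -14.667)
Mul(K, Mul(D, Function('c')(6))) = Mul(Rational(-44, 3), Mul(854, 0)) = Mul(Rational(-44, 3), 0) = 0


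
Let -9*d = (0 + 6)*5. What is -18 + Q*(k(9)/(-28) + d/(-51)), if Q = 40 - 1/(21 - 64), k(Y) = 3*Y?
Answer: -9943387/184212 ≈ -53.978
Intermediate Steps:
d = -10/3 (d = -(0 + 6)*5/9 = -2*5/3 = -⅑*30 = -10/3 ≈ -3.3333)
Q = 1721/43 (Q = 40 - 1/(-43) = 40 - 1*(-1/43) = 40 + 1/43 = 1721/43 ≈ 40.023)
-18 + Q*(k(9)/(-28) + d/(-51)) = -18 + 1721*((3*9)/(-28) - 10/3/(-51))/43 = -18 + 1721*(27*(-1/28) - 10/3*(-1/51))/43 = -18 + 1721*(-27/28 + 10/153)/43 = -18 + (1721/43)*(-3851/4284) = -18 - 6627571/184212 = -9943387/184212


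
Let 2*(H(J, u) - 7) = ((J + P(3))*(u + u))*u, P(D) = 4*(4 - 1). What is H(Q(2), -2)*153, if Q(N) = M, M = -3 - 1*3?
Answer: 4743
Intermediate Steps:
M = -6 (M = -3 - 3 = -6)
Q(N) = -6
P(D) = 12 (P(D) = 4*3 = 12)
H(J, u) = 7 + u²*(12 + J) (H(J, u) = 7 + (((J + 12)*(u + u))*u)/2 = 7 + (((12 + J)*(2*u))*u)/2 = 7 + ((2*u*(12 + J))*u)/2 = 7 + (2*u²*(12 + J))/2 = 7 + u²*(12 + J))
H(Q(2), -2)*153 = (7 + 12*(-2)² - 6*(-2)²)*153 = (7 + 12*4 - 6*4)*153 = (7 + 48 - 24)*153 = 31*153 = 4743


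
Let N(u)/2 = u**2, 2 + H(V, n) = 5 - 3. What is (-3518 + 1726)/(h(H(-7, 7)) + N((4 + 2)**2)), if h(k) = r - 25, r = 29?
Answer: -448/649 ≈ -0.69029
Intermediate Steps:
H(V, n) = 0 (H(V, n) = -2 + (5 - 3) = -2 + 2 = 0)
h(k) = 4 (h(k) = 29 - 25 = 4)
N(u) = 2*u**2
(-3518 + 1726)/(h(H(-7, 7)) + N((4 + 2)**2)) = (-3518 + 1726)/(4 + 2*((4 + 2)**2)**2) = -1792/(4 + 2*(6**2)**2) = -1792/(4 + 2*36**2) = -1792/(4 + 2*1296) = -1792/(4 + 2592) = -1792/2596 = -1792*1/2596 = -448/649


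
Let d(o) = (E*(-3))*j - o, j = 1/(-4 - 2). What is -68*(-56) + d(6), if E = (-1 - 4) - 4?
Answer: 7595/2 ≈ 3797.5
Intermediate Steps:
E = -9 (E = -5 - 4 = -9)
j = -⅙ (j = 1/(-6) = -⅙ ≈ -0.16667)
d(o) = -9/2 - o (d(o) = -9*(-3)*(-⅙) - o = 27*(-⅙) - o = -9/2 - o)
-68*(-56) + d(6) = -68*(-56) + (-9/2 - 1*6) = 3808 + (-9/2 - 6) = 3808 - 21/2 = 7595/2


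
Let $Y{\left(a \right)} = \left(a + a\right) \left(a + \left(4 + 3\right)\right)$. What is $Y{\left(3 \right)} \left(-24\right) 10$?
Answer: $-14400$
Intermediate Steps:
$Y{\left(a \right)} = 2 a \left(7 + a\right)$ ($Y{\left(a \right)} = 2 a \left(a + 7\right) = 2 a \left(7 + a\right)$)
$Y{\left(3 \right)} \left(-24\right) 10 = 2 \cdot 3 \left(7 + 3\right) \left(-24\right) 10 = 2 \cdot 3 \cdot 10 \left(-24\right) 10 = 60 \left(-24\right) 10 = \left(-1440\right) 10 = -14400$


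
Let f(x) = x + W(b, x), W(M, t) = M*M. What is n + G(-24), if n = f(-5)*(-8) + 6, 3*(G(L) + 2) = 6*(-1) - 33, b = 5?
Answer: -169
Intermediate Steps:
W(M, t) = M²
G(L) = -15 (G(L) = -2 + (6*(-1) - 33)/3 = -2 + (-6 - 33)/3 = -2 + (⅓)*(-39) = -2 - 13 = -15)
f(x) = 25 + x (f(x) = x + 5² = x + 25 = 25 + x)
n = -154 (n = (25 - 5)*(-8) + 6 = 20*(-8) + 6 = -160 + 6 = -154)
n + G(-24) = -154 - 15 = -169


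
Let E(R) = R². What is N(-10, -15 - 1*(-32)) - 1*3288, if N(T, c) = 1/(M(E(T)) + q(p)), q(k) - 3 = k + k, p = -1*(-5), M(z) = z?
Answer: -371543/113 ≈ -3288.0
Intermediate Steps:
p = 5
q(k) = 3 + 2*k (q(k) = 3 + (k + k) = 3 + 2*k)
N(T, c) = 1/(13 + T²) (N(T, c) = 1/(T² + (3 + 2*5)) = 1/(T² + (3 + 10)) = 1/(T² + 13) = 1/(13 + T²))
N(-10, -15 - 1*(-32)) - 1*3288 = 1/(13 + (-10)²) - 1*3288 = 1/(13 + 100) - 3288 = 1/113 - 3288 = -371543/113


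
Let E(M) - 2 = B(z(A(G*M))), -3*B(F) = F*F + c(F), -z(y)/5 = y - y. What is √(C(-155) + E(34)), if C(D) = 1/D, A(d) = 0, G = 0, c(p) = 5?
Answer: 2*√17670/465 ≈ 0.57174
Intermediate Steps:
z(y) = 0 (z(y) = -5*(y - y) = -5*0 = 0)
B(F) = -5/3 - F²/3 (B(F) = -(F*F + 5)/3 = -(F² + 5)/3 = -(5 + F²)/3 = -5/3 - F²/3)
E(M) = ⅓ (E(M) = 2 + (-5/3 - ⅓*0²) = 2 + (-5/3 - ⅓*0) = 2 + (-5/3 + 0) = 2 - 5/3 = ⅓)
√(C(-155) + E(34)) = √(1/(-155) + ⅓) = √(-1/155 + ⅓) = √(152/465) = 2*√17670/465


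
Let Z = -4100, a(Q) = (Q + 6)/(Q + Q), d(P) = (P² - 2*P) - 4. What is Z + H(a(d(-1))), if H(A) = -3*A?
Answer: -8185/2 ≈ -4092.5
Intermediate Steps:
d(P) = -4 + P² - 2*P
a(Q) = (6 + Q)/(2*Q) (a(Q) = (6 + Q)/((2*Q)) = (6 + Q)*(1/(2*Q)) = (6 + Q)/(2*Q))
Z + H(a(d(-1))) = -4100 - 3*(6 + (-4 + (-1)² - 2*(-1)))/(2*(-4 + (-1)² - 2*(-1))) = -4100 - 3*(6 + (-4 + 1 + 2))/(2*(-4 + 1 + 2)) = -4100 - 3*(6 - 1)/(2*(-1)) = -4100 - 3*(-1)*5/2 = -4100 - 3*(-5/2) = -4100 + 15/2 = -8185/2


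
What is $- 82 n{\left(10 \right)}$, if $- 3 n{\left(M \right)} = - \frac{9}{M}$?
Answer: $- \frac{123}{5} \approx -24.6$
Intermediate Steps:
$n{\left(M \right)} = \frac{3}{M}$ ($n{\left(M \right)} = - \frac{\left(-9\right) \frac{1}{M}}{3} = \frac{3}{M}$)
$- 82 n{\left(10 \right)} = - 82 \cdot \frac{3}{10} = - 82 \cdot 3 \cdot \frac{1}{10} = - \frac{82 \cdot 3}{10} = \left(-1\right) \frac{123}{5} = - \frac{123}{5}$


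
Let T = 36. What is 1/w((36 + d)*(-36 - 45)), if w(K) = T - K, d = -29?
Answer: 1/603 ≈ 0.0016584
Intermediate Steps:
w(K) = 36 - K
1/w((36 + d)*(-36 - 45)) = 1/(36 - (36 - 29)*(-36 - 45)) = 1/(36 - 7*(-81)) = 1/(36 - 1*(-567)) = 1/(36 + 567) = 1/603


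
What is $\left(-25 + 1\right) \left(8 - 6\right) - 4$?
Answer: $-52$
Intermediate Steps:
$\left(-25 + 1\right) \left(8 - 6\right) - 4 = \left(-24\right) 2 - 4 = -48 - 4 = -52$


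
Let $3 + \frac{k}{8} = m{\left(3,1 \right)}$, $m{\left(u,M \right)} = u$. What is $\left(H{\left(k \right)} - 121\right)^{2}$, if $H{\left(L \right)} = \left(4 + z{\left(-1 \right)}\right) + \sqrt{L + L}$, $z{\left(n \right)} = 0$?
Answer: $13689$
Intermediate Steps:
$k = 0$ ($k = -24 + 8 \cdot 3 = -24 + 24 = 0$)
$H{\left(L \right)} = 4 + \sqrt{2} \sqrt{L}$ ($H{\left(L \right)} = \left(4 + 0\right) + \sqrt{L + L} = 4 + \sqrt{2 L} = 4 + \sqrt{2} \sqrt{L}$)
$\left(H{\left(k \right)} - 121\right)^{2} = \left(\left(4 + \sqrt{2} \sqrt{0}\right) - 121\right)^{2} = \left(\left(4 + \sqrt{2} \cdot 0\right) - 121\right)^{2} = \left(\left(4 + 0\right) - 121\right)^{2} = \left(4 - 121\right)^{2} = \left(-117\right)^{2} = 13689$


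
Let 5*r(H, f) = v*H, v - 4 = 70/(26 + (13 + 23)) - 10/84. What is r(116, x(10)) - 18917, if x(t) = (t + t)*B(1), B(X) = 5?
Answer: -61196501/3255 ≈ -18801.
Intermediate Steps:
v = 6523/1302 (v = 4 + (70/(26 + (13 + 23)) - 10/84) = 4 + (70/(26 + 36) - 10*1/84) = 4 + (70/62 - 5/42) = 4 + (70*(1/62) - 5/42) = 4 + (35/31 - 5/42) = 4 + 1315/1302 = 6523/1302 ≈ 5.0100)
x(t) = 10*t (x(t) = (t + t)*5 = (2*t)*5 = 10*t)
r(H, f) = 6523*H/6510 (r(H, f) = (6523*H/1302)/5 = 6523*H/6510)
r(116, x(10)) - 18917 = (6523/6510)*116 - 18917 = 378334/3255 - 18917 = -61196501/3255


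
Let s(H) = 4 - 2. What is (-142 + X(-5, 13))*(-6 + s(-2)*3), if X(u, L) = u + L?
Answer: 0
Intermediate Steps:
s(H) = 2
X(u, L) = L + u
(-142 + X(-5, 13))*(-6 + s(-2)*3) = (-142 + (13 - 5))*(-6 + 2*3) = (-142 + 8)*(-6 + 6) = -134*0 = 0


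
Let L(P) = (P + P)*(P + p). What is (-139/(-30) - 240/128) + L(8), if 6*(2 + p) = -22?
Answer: 4811/120 ≈ 40.092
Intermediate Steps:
p = -17/3 (p = -2 + (1/6)*(-22) = -2 - 11/3 = -17/3 ≈ -5.6667)
L(P) = 2*P*(-17/3 + P) (L(P) = (P + P)*(P - 17/3) = (2*P)*(-17/3 + P) = 2*P*(-17/3 + P))
(-139/(-30) - 240/128) + L(8) = (-139/(-30) - 240/128) + (2/3)*8*(-17 + 3*8) = (-139*(-1/30) - 240*1/128) + (2/3)*8*(-17 + 24) = (139/30 - 15/8) + (2/3)*8*7 = 331/120 + 112/3 = 4811/120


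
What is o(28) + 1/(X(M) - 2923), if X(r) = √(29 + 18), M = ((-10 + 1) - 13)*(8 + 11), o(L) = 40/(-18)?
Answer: -170903947/76894938 - √47/8543882 ≈ -2.2226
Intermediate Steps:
o(L) = -20/9 (o(L) = 40*(-1/18) = -20/9)
M = -418 (M = (-9 - 13)*19 = -22*19 = -418)
X(r) = √47
o(28) + 1/(X(M) - 2923) = -20/9 + 1/(√47 - 2923) = -20/9 + 1/(-2923 + √47)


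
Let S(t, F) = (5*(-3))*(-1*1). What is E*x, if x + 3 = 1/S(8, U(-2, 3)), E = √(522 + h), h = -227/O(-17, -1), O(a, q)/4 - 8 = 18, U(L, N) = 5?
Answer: -11*√1405586/195 ≈ -66.879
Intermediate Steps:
O(a, q) = 104 (O(a, q) = 32 + 4*18 = 32 + 72 = 104)
S(t, F) = 15 (S(t, F) = -15*(-1) = 15)
h = -227/104 ≈ -2.1827
E = √1405586/52 (E = √(522 - 227/104) = √(54061/104) = √1405586/52 ≈ 22.799)
x = -44/15 (x = -3 + 1/15 = -44/15 ≈ -2.9333)
E*x = (√1405586/52)*(-44/15) = -11*√1405586/195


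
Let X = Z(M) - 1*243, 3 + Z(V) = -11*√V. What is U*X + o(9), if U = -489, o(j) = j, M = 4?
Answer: 131061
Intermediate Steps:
Z(V) = -3 - 11*√V
X = -268 (X = (-3 - 11*√4) - 1*243 = (-3 - 11*2) - 243 = (-3 - 22) - 243 = -25 - 243 = -268)
U*X + o(9) = -489*(-268) + 9 = 131052 + 9 = 131061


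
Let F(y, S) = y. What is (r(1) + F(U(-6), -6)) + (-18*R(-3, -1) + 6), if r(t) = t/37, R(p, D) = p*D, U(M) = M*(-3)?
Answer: -1109/37 ≈ -29.973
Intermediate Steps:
U(M) = -3*M
R(p, D) = D*p
r(t) = t/37 (r(t) = t*(1/37) = t/37)
(r(1) + F(U(-6), -6)) + (-18*R(-3, -1) + 6) = ((1/37)*1 - 3*(-6)) + (-(-18)*(-3) + 6) = (1/37 + 18) + (-18*3 + 6) = 667/37 + (-54 + 6) = 667/37 - 48 = -1109/37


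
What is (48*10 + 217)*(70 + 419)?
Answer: 340833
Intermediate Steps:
(48*10 + 217)*(70 + 419) = (480 + 217)*489 = 697*489 = 340833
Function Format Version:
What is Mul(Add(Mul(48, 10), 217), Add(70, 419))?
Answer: 340833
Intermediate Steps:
Mul(Add(Mul(48, 10), 217), Add(70, 419)) = Mul(Add(480, 217), 489) = Mul(697, 489) = 340833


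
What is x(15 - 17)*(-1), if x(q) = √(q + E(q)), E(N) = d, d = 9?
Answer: -√7 ≈ -2.6458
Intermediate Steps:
E(N) = 9
x(q) = √(9 + q) (x(q) = √(q + 9) = √(9 + q))
x(15 - 17)*(-1) = √(9 + (15 - 17))*(-1) = √(9 - 2)*(-1) = √7*(-1) = -√7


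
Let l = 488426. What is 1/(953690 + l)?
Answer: 1/1442116 ≈ 6.9343e-7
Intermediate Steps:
1/(953690 + l) = 1/(953690 + 488426) = 1/1442116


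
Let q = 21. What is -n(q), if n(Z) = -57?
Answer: 57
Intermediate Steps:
-n(q) = -1*(-57) = 57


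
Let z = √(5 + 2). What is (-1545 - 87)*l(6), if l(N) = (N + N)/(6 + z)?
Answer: -117504/29 + 19584*√7/29 ≈ -2265.2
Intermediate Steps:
z = √7 ≈ 2.6458
l(N) = 2*N/(6 + √7) (l(N) = (N + N)/(6 + √7) = (2*N)/(6 + √7) = 2*N/(6 + √7))
(-1545 - 87)*l(6) = (-1545 - 87)*((12/29)*6 - 2/29*6*√7) = -1632*(72/29 - 12*√7/29) = -117504/29 + 19584*√7/29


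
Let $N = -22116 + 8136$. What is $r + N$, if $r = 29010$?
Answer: $15030$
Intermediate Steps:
$N = -13980$
$r + N = 29010 - 13980 = 15030$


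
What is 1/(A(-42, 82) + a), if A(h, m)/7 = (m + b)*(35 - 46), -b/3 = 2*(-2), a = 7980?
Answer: 1/742 ≈ 0.0013477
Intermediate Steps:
b = 12 (b = -6*(-2) = -3*(-4) = 12)
A(h, m) = -924 - 77*m (A(h, m) = 7*((m + 12)*(35 - 46)) = 7*((12 + m)*(-11)) = 7*(-132 - 11*m) = -924 - 77*m)
1/(A(-42, 82) + a) = 1/((-924 - 77*82) + 7980) = 1/((-924 - 6314) + 7980) = 1/(-7238 + 7980) = 1/742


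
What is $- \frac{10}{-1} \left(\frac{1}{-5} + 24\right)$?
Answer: $238$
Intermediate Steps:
$- \frac{10}{-1} \left(\frac{1}{-5} + 24\right) = \left(-10\right) \left(-1\right) \left(- \frac{1}{5} + 24\right) = 10 \cdot \frac{119}{5} = 238$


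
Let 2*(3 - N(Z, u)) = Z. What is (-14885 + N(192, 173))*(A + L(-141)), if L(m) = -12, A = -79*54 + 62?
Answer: 63147248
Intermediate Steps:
A = -4204 (A = -4266 + 62 = -4204)
N(Z, u) = 3 - Z/2
(-14885 + N(192, 173))*(A + L(-141)) = (-14885 + (3 - 1/2*192))*(-4204 - 12) = (-14885 + (3 - 96))*(-4216) = (-14885 - 93)*(-4216) = -14978*(-4216) = 63147248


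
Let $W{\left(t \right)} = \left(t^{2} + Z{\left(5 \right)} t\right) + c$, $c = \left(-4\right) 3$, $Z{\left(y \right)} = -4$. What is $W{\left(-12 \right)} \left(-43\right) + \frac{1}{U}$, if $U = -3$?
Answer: $- \frac{23221}{3} \approx -7740.3$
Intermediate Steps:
$c = -12$
$W{\left(t \right)} = -12 + t^{2} - 4 t$ ($W{\left(t \right)} = \left(t^{2} - 4 t\right) - 12 = -12 + t^{2} - 4 t$)
$W{\left(-12 \right)} \left(-43\right) + \frac{1}{U} = \left(-12 + \left(-12\right)^{2} - -48\right) \left(-43\right) + \frac{1}{-3} = \left(-12 + 144 + 48\right) \left(-43\right) - \frac{1}{3} = 180 \left(-43\right) - \frac{1}{3} = -7740 - \frac{1}{3} = - \frac{23221}{3}$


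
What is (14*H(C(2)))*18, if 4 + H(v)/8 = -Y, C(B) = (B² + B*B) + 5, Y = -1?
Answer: -6048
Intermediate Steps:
C(B) = 5 + 2*B² (C(B) = (B² + B²) + 5 = 2*B² + 5 = 5 + 2*B²)
H(v) = -24 (H(v) = -32 + 8*(-1*(-1)) = -32 + 8*1 = -32 + 8 = -24)
(14*H(C(2)))*18 = (14*(-24))*18 = -336*18 = -6048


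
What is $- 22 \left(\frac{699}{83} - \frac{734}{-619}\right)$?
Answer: $- \frac{10859266}{51377} \approx -211.36$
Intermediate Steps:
$- 22 \left(\frac{699}{83} - \frac{734}{-619}\right) = - 22 \left(699 \cdot \frac{1}{83} - - \frac{734}{619}\right) = - 22 \left(\frac{699}{83} + \frac{734}{619}\right) = \left(-22\right) \frac{493603}{51377} = - \frac{10859266}{51377}$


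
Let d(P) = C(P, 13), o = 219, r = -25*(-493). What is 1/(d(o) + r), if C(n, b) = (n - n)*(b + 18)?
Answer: 1/12325 ≈ 8.1136e-5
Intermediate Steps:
r = 12325
C(n, b) = 0 (C(n, b) = 0*(18 + b) = 0)
d(P) = 0
1/(d(o) + r) = 1/(0 + 12325) = 1/12325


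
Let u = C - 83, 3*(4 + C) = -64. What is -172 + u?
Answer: -841/3 ≈ -280.33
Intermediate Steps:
C = -76/3 (C = -4 + (1/3)*(-64) = -4 - 64/3 = -76/3 ≈ -25.333)
u = -325/3 (u = -76/3 - 83 = -325/3 ≈ -108.33)
-172 + u = -172 - 325/3 = -841/3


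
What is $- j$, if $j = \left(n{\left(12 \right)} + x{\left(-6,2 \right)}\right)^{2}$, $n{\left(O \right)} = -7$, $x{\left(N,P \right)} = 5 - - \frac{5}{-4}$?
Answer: $- \frac{169}{16} \approx -10.563$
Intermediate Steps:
$x{\left(N,P \right)} = \frac{15}{4}$ ($x{\left(N,P \right)} = 5 - \left(-5\right) \left(- \frac{1}{4}\right) = 5 - \frac{5}{4} = \frac{15}{4}$)
$j = \frac{169}{16}$ ($j = \left(-7 + \frac{15}{4}\right)^{2} = \left(- \frac{13}{4}\right)^{2} = \frac{169}{16} \approx 10.563$)
$- j = \left(-1\right) \frac{169}{16} = - \frac{169}{16}$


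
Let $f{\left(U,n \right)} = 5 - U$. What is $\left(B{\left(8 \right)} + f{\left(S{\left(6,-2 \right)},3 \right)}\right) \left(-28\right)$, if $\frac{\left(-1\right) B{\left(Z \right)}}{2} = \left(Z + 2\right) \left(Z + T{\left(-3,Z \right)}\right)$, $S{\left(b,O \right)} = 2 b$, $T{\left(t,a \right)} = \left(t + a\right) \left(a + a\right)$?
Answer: $49476$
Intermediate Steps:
$T{\left(t,a \right)} = 2 a \left(a + t\right)$ ($T{\left(t,a \right)} = \left(a + t\right) 2 a = 2 a \left(a + t\right)$)
$B{\left(Z \right)} = - 2 \left(2 + Z\right) \left(Z + 2 Z \left(-3 + Z\right)\right)$ ($B{\left(Z \right)} = - 2 \left(Z + 2\right) \left(Z + 2 Z \left(Z - 3\right)\right) = - 2 \left(2 + Z\right) \left(Z + 2 Z \left(-3 + Z\right)\right)$)
$\left(B{\left(8 \right)} + f{\left(S{\left(6,-2 \right)},3 \right)}\right) \left(-28\right) = \left(2 \cdot 8 \left(10 + 8 - 2 \cdot 8^{2}\right) + \left(5 - 2 \cdot 6\right)\right) \left(-28\right) = \left(2 \cdot 8 \left(10 + 8 - 128\right) + \left(5 - 12\right)\right) \left(-28\right) = \left(2 \cdot 8 \left(-110\right) - 7\right) \left(-28\right) = \left(-1760 - 7\right) \left(-28\right) = \left(-1767\right) \left(-28\right) = 49476$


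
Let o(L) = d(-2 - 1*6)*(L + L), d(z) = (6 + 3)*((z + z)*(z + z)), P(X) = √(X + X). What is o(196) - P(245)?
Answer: 903168 - 7*√10 ≈ 9.0315e+5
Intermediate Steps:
P(X) = √2*√X (P(X) = √(2*X) = √2*√X)
d(z) = 36*z² (d(z) = 9*((2*z)*(2*z)) = 9*(4*z²) = 36*z²)
o(L) = 4608*L (o(L) = (36*(-2 - 1*6)²)*(L + L) = (36*(-2 - 6)²)*(2*L) = (36*(-8)²)*(2*L) = (36*64)*(2*L) = 2304*(2*L) = 4608*L)
o(196) - P(245) = 4608*196 - √2*√245 = 903168 - √2*7*√5 = 903168 - 7*√10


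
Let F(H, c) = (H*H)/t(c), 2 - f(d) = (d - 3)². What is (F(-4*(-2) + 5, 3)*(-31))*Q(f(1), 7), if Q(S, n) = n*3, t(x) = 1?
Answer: -110019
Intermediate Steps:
f(d) = 2 - (-3 + d)² (f(d) = 2 - (d - 3)² = 2 - (-3 + d)²)
Q(S, n) = 3*n
F(H, c) = H² (F(H, c) = (H*H)/1 = H²*1 = H²)
(F(-4*(-2) + 5, 3)*(-31))*Q(f(1), 7) = ((-4*(-2) + 5)²*(-31))*(3*7) = ((8 + 5)²*(-31))*21 = (13²*(-31))*21 = (169*(-31))*21 = -5239*21 = -110019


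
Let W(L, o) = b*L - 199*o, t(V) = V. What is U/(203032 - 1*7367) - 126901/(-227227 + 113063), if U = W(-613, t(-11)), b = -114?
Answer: 33057997809/22337899060 ≈ 1.4799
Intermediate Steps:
W(L, o) = -199*o - 114*L (W(L, o) = -114*L - 199*o = -199*o - 114*L)
U = 72071 (U = -199*(-11) - 114*(-613) = 2189 + 69882 = 72071)
U/(203032 - 1*7367) - 126901/(-227227 + 113063) = 72071/(203032 - 1*7367) - 126901/(-227227 + 113063) = 72071/(203032 - 7367) - 126901/(-114164) = 72071/195665 - 126901*(-1/114164) = 72071*(1/195665) + 126901/114164 = 72071/195665 + 126901/114164 = 33057997809/22337899060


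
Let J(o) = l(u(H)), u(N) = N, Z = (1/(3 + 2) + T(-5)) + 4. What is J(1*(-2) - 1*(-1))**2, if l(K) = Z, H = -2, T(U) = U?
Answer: 16/25 ≈ 0.64000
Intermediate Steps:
Z = -4/5 (Z = (1/(3 + 2) - 5) + 4 = (1/5 - 5) + 4 = -24/5 + 4 = -4/5 ≈ -0.80000)
l(K) = -4/5
J(o) = -4/5
J(1*(-2) - 1*(-1))**2 = (-4/5)**2 = 16/25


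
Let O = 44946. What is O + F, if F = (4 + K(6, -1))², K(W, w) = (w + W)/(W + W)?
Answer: 6475033/144 ≈ 44966.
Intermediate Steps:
K(W, w) = (W + w)/(2*W) (K(W, w) = (W + w)/((2*W)) = (W + w)*(1/(2*W)) = (W + w)/(2*W))
F = 2809/144 (F = (4 + (½)*(6 - 1)/6)² = (4 + (½)*(⅙)*5)² = (4 + 5/12)² = (53/12)² = 2809/144 ≈ 19.507)
O + F = 44946 + 2809/144 = 6475033/144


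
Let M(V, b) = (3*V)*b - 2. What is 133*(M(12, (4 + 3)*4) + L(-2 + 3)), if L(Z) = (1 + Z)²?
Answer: 134330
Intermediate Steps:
M(V, b) = -2 + 3*V*b (M(V, b) = 3*V*b - 2 = -2 + 3*V*b)
133*(M(12, (4 + 3)*4) + L(-2 + 3)) = 133*((-2 + 3*12*((4 + 3)*4)) + (1 + (-2 + 3))²) = 133*((-2 + 3*12*(7*4)) + (1 + 1)²) = 133*((-2 + 3*12*28) + 2²) = 133*((-2 + 1008) + 4) = 133*(1006 + 4) = 133*1010 = 134330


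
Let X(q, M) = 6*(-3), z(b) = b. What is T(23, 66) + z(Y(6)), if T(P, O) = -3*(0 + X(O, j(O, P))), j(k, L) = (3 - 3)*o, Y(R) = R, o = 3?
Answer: 60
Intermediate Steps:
j(k, L) = 0 (j(k, L) = (3 - 3)*3 = 0*3 = 0)
X(q, M) = -18
T(P, O) = 54 (T(P, O) = -3*(0 - 18) = -3*(-18) = 54)
T(23, 66) + z(Y(6)) = 54 + 6 = 60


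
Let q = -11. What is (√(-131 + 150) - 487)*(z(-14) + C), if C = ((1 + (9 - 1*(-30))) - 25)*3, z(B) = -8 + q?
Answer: -12662 + 26*√19 ≈ -12549.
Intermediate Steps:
z(B) = -19 (z(B) = -8 - 11 = -19)
C = 45 (C = ((1 + (9 + 30)) - 25)*3 = ((1 + 39) - 25)*3 = (40 - 25)*3 = 15*3 = 45)
(√(-131 + 150) - 487)*(z(-14) + C) = (√(-131 + 150) - 487)*(-19 + 45) = (√19 - 487)*26 = (-487 + √19)*26 = -12662 + 26*√19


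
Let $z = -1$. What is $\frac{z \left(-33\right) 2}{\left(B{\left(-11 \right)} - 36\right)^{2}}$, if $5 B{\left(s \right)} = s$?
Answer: $\frac{1650}{36481} \approx 0.045229$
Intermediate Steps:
$B{\left(s \right)} = \frac{s}{5}$
$\frac{z \left(-33\right) 2}{\left(B{\left(-11 \right)} - 36\right)^{2}} = \frac{\left(-1\right) \left(-33\right) 2}{\left(\frac{1}{5} \left(-11\right) - 36\right)^{2}} = \frac{33 \cdot 2}{\left(- \frac{11}{5} - 36\right)^{2}} = \frac{66}{\left(- \frac{191}{5}\right)^{2}} = \frac{66}{\frac{36481}{25}} = 66 \cdot \frac{25}{36481} = \frac{1650}{36481}$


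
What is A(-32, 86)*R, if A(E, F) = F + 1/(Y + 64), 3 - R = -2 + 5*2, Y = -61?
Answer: -1295/3 ≈ -431.67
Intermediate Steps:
R = -5 (R = 3 - (-2 + 5*2) = 3 - (-2 + 10) = 3 - 1*8 = 3 - 8 = -5)
A(E, F) = ⅓ + F (A(E, F) = F + 1/(-61 + 64) = F + 1/3 = F + ⅓ = ⅓ + F)
A(-32, 86)*R = (⅓ + 86)*(-5) = (259/3)*(-5) = -1295/3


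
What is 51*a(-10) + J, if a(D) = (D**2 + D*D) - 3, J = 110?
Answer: 10157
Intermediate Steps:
a(D) = -3 + 2*D**2 (a(D) = (D**2 + D**2) - 3 = 2*D**2 - 3 = -3 + 2*D**2)
51*a(-10) + J = 51*(-3 + 2*(-10)**2) + 110 = 51*(-3 + 2*100) + 110 = 51*(-3 + 200) + 110 = 51*197 + 110 = 10047 + 110 = 10157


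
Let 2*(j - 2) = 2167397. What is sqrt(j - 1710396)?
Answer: I*sqrt(2506782)/2 ≈ 791.64*I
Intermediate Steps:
j = 2167401/2 (j = 2 + (1/2)*2167397 = 2 + 2167397/2 = 2167401/2 ≈ 1.0837e+6)
sqrt(j - 1710396) = sqrt(2167401/2 - 1710396) = sqrt(-1253391/2) = I*sqrt(2506782)/2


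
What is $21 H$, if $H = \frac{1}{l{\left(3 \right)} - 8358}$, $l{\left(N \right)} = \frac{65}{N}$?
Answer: $- \frac{63}{25009} \approx -0.0025191$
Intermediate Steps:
$H = - \frac{3}{25009}$ ($H = \frac{1}{\frac{65}{3} - 8358} = \frac{1}{- \frac{25009}{3}} = - \frac{3}{25009} \approx -0.00011996$)
$21 H = 21 \left(- \frac{3}{25009}\right) = - \frac{63}{25009}$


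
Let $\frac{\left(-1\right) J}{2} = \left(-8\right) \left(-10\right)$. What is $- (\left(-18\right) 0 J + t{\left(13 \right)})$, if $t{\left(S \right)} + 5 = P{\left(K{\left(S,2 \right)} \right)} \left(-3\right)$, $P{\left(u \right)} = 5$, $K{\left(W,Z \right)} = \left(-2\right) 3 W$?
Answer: $20$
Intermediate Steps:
$K{\left(W,Z \right)} = - 6 W$
$t{\left(S \right)} = -20$ ($t{\left(S \right)} = -5 + 5 \left(-3\right) = -5 - 15 = -20$)
$J = -160$ ($J = - 2 \left(\left(-8\right) \left(-10\right)\right) = \left(-2\right) 80 = -160$)
$- (\left(-18\right) 0 J + t{\left(13 \right)}) = - (\left(-18\right) 0 \left(-160\right) - 20) = - (0 \left(-160\right) - 20) = - (0 - 20) = \left(-1\right) \left(-20\right) = 20$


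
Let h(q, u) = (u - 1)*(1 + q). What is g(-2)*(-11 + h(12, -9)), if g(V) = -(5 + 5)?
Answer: 1410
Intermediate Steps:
h(q, u) = (1 + q)*(-1 + u) (h(q, u) = (-1 + u)*(1 + q) = (1 + q)*(-1 + u))
g(V) = -10 (g(V) = -1*10 = -10)
g(-2)*(-11 + h(12, -9)) = -10*(-11 + (-1 - 9 - 1*12 + 12*(-9))) = -10*(-11 + (-1 - 9 - 12 - 108)) = -10*(-11 - 130) = -10*(-141) = 1410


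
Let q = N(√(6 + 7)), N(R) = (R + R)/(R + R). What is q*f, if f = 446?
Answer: 446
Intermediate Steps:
N(R) = 1 (N(R) = (2*R)/((2*R)) = (2*R)*(1/(2*R)) = 1)
q = 1
q*f = 1*446 = 446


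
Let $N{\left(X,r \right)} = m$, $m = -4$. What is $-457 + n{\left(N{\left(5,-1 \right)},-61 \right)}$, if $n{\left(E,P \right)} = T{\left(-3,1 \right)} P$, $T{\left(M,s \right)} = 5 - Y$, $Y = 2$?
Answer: $-640$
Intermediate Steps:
$N{\left(X,r \right)} = -4$
$T{\left(M,s \right)} = 3$ ($T{\left(M,s \right)} = 5 - 2 = 3$)
$n{\left(E,P \right)} = 3 P$
$-457 + n{\left(N{\left(5,-1 \right)},-61 \right)} = -457 + 3 \left(-61\right) = -457 - 183 = -640$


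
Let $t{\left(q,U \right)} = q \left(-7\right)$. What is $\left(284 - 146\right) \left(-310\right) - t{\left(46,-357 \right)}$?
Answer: $-42458$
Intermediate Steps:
$t{\left(q,U \right)} = - 7 q$
$\left(284 - 146\right) \left(-310\right) - t{\left(46,-357 \right)} = \left(284 - 146\right) \left(-310\right) - \left(-7\right) 46 = 138 \left(-310\right) - -322 = -42780 + 322 = -42458$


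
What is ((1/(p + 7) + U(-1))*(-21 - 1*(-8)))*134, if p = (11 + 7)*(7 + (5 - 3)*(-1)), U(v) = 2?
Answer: -339690/97 ≈ -3502.0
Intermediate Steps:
p = 90 (p = 18*(7 + 2*(-1)) = 18*(7 - 2) = 18*5 = 90)
((1/(p + 7) + U(-1))*(-21 - 1*(-8)))*134 = ((1/(90 + 7) + 2)*(-21 - 1*(-8)))*134 = ((1/97 + 2)*(-21 + 8))*134 = ((1/97 + 2)*(-13))*134 = ((195/97)*(-13))*134 = -2535/97*134 = -339690/97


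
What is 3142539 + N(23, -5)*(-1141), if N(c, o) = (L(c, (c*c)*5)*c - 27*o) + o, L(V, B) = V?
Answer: 2390620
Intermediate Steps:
N(c, o) = c² - 26*o (N(c, o) = (c*c - 27*o) + o = (c² - 27*o) + o = c² - 26*o)
3142539 + N(23, -5)*(-1141) = 3142539 + (23² - 26*(-5))*(-1141) = 3142539 + (529 + 130)*(-1141) = 3142539 + 659*(-1141) = 3142539 - 751919 = 2390620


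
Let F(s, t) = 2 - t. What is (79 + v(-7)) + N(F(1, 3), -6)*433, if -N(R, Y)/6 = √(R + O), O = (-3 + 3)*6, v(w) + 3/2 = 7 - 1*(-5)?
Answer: 179/2 - 2598*I ≈ 89.5 - 2598.0*I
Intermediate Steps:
v(w) = 21/2 (v(w) = -3/2 + (7 - 1*(-5)) = -3/2 + (7 + 5) = -3/2 + 12 = 21/2)
O = 0 (O = 0*6 = 0)
N(R, Y) = -6*√R (N(R, Y) = -6*√(R + 0) = -6*√R)
(79 + v(-7)) + N(F(1, 3), -6)*433 = (79 + 21/2) - 6*√(2 - 1*3)*433 = 179/2 - 6*√(2 - 3)*433 = 179/2 - 6*I*433 = 179/2 - 2598*I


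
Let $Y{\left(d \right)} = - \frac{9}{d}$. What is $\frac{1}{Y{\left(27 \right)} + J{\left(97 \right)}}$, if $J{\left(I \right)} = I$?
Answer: $\frac{3}{290} \approx 0.010345$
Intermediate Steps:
$\frac{1}{Y{\left(27 \right)} + J{\left(97 \right)}} = \frac{1}{- \frac{9}{27} + 97} = \frac{1}{\left(-9\right) \frac{1}{27} + 97} = \frac{1}{- \frac{1}{3} + 97} = \frac{1}{\frac{290}{3}} = \frac{3}{290}$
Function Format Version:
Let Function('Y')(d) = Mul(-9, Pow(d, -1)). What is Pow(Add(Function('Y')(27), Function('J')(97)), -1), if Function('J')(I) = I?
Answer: Rational(3, 290) ≈ 0.010345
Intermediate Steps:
Pow(Add(Function('Y')(27), Function('J')(97)), -1) = Pow(Add(Mul(-9, Pow(27, -1)), 97), -1) = Pow(Add(Mul(-9, Rational(1, 27)), 97), -1) = Pow(Add(Rational(-1, 3), 97), -1) = Pow(Rational(290, 3), -1) = Rational(3, 290)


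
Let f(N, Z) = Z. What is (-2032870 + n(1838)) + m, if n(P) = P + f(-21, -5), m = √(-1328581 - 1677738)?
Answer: -2031037 + I*√3006319 ≈ -2.031e+6 + 1733.9*I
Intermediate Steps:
m = I*√3006319 (m = √(-3006319) = I*√3006319 ≈ 1733.9*I)
n(P) = -5 + P (n(P) = P - 5 = -5 + P)
(-2032870 + n(1838)) + m = (-2032870 + (-5 + 1838)) + I*√3006319 = (-2032870 + 1833) + I*√3006319 = -2031037 + I*√3006319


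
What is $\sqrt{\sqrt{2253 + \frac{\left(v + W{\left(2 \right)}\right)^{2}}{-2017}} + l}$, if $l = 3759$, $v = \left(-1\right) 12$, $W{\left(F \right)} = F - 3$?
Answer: $\frac{\sqrt{15292698351 + 4034 \sqrt{2291378561}}}{2017} \approx 61.697$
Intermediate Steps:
$W{\left(F \right)} = -3 + F$
$v = -12$
$\sqrt{\sqrt{2253 + \frac{\left(v + W{\left(2 \right)}\right)^{2}}{-2017}} + l} = \sqrt{\sqrt{2253 + \frac{\left(-12 + \left(-3 + 2\right)\right)^{2}}{-2017}} + 3759} = \sqrt{\sqrt{2253 + \left(-12 - 1\right)^{2} \left(- \frac{1}{2017}\right)} + 3759} = \sqrt{\sqrt{2253 + \left(-13\right)^{2} \left(- \frac{1}{2017}\right)} + 3759} = \sqrt{\sqrt{2253 + 169 \left(- \frac{1}{2017}\right)} + 3759} = \sqrt{\sqrt{2253 - \frac{169}{2017}} + 3759} = \sqrt{\sqrt{\frac{4544132}{2017}} + 3759} = \sqrt{\frac{2 \sqrt{2291378561}}{2017} + 3759} = \sqrt{3759 + \frac{2 \sqrt{2291378561}}{2017}}$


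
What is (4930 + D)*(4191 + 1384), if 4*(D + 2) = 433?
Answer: 112308375/4 ≈ 2.8077e+7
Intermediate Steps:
D = 425/4 (D = -2 + (1/4)*433 = -2 + 433/4 = 425/4 ≈ 106.25)
(4930 + D)*(4191 + 1384) = (4930 + 425/4)*(4191 + 1384) = (20145/4)*5575 = 112308375/4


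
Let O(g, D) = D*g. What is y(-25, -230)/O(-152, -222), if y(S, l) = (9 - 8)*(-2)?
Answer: -1/16872 ≈ -5.9270e-5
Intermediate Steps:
y(S, l) = -2 (y(S, l) = 1*(-2) = -2)
y(-25, -230)/O(-152, -222) = -2/((-222*(-152))) = -2/33744 = -2*1/33744 = -1/16872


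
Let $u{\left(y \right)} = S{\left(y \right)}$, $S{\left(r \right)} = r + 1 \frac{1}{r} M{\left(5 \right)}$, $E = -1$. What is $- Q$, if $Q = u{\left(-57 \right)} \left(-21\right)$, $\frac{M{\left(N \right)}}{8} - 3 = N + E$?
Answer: $- \frac{23135}{19} \approx -1217.6$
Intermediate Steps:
$M{\left(N \right)} = 16 + 8 N$ ($M{\left(N \right)} = 24 + 8 \left(N - 1\right) = 24 + 8 \left(-1 + N\right) = 24 + \left(-8 + 8 N\right) = 16 + 8 N$)
$S{\left(r \right)} = r + \frac{56}{r}$ ($S{\left(r \right)} = r + 1 \frac{1}{r} \left(16 + 8 \cdot 5\right) = r + \frac{16 + 40}{r} = r + \frac{1}{r} 56 = r + \frac{56}{r}$)
$u{\left(y \right)} = y + \frac{56}{y}$
$Q = \frac{23135}{19}$ ($Q = \left(-57 + \frac{56}{-57}\right) \left(-21\right) = \left(-57 + 56 \left(- \frac{1}{57}\right)\right) \left(-21\right) = \left(-57 - \frac{56}{57}\right) \left(-21\right) = \left(- \frac{3305}{57}\right) \left(-21\right) = \frac{23135}{19} \approx 1217.6$)
$- Q = \left(-1\right) \frac{23135}{19} = - \frac{23135}{19}$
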